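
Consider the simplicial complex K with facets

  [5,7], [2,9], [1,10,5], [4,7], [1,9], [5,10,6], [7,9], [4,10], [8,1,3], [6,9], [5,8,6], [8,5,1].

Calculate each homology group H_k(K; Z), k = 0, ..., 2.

We work with the vertex ordering 1 < 2 < 3 < 4 < 5 < 6 < 7 < 8 < 9 < 10. The simplices of K, each written with vertices in increasing order, are:

  0-simplices (10): [1], [2], [3], [4], [5], [6], [7], [8], [9], [10]
  1-simplices (17): [1,3], [1,5], [1,8], [1,9], [1,10], [2,9], [3,8], [4,7], [4,10], [5,6], [5,7], [5,8], [5,10], [6,8], [6,9], [6,10], [7,9]
  2-simplices (5): [1,3,8], [1,5,8], [1,5,10], [5,6,8], [5,6,10]

Hence C_0 ≅ Z^10, C_1 ≅ Z^17, C_2 ≅ Z^5.

Boundary ∂_1: C_1 → C_0 maps an edge to its endpoints' difference, ∂[p,q] = q − p.
The 10×17 boundary matrix has rank 9 and Smith normal form diag(1,1,1,1,1,1,1,1,1).

Boundary ∂_2: C_2 → C_1 maps a triangle to the signed sum of its edges. For instance
  ∂[1,3,8] = [3,8] − [1,8] + [1,3],
  ∂[5,6,10] = [6,10] − [5,10] + [5,6].
As a 17×5 matrix over Z this has rank 5, with invariant factors (1,1,1,1,1).

Reading off H_k = ker ∂_k / im ∂_{k+1}:

  H_0: rank C_0 − rank ∂_1 = 10 − 9 = 1, and the invariant factors of ∂_1 are all 1, so H_0 = Z.
  H_1: rank ker ∂_1 − rank ∂_2 = (17 − 9) − 5 = 3, and the invariant factors of ∂_2 are all 1, so H_1 = Z^3.
  H_2: rank ker ∂_2 − rank ∂_3 = (5 − 5) − 0 = 0, and there is no ∂_3, so H_2 = 0.

H_0 ≅ Z,  H_1 ≅ Z^3,  H_2 = 0.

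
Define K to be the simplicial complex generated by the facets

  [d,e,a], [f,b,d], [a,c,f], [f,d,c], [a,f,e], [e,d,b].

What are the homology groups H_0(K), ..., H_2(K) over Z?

Fix the vertex order a < b < c < d < e < f and write every simplex with vertices in increasing order. Then dim K = 2 and the simplices of K are:

  0-simplices (6): a, b, c, d, e, f
  1-simplices (12): ac, ad, ae, af, bd, be, bf, cd, cf, de, df, ef
  2-simplices (6): acf, ade, aef, bde, bdf, cdf

giving chain groups C_0 ≅ Z^6, C_1 ≅ Z^12, C_2 ≅ Z^6.

∂_1: C_1 → C_0 sends each edge [p,q] (with p < q) to q − p. For instance
  ∂af = f − a.
This gives a 6×12 integer matrix of rank 5; reducing to Smith normal form yields diagonal entries (1,1,1,1,1).

The boundary map ∂_2: C_2 → C_1 sends each 2-simplex [p,q,r] to [q,r] − [p,r] + [p,q]. For instance
  ∂bde = de − be + bd,
  ∂ade = de − ae + ad.
The 12×6 boundary matrix has rank 6 and Smith normal form diag(1,1,1,1,1,1).

Now H_k = ker ∂_k / im ∂_{k+1}, so:

  H_0: rank C_0 − rank ∂_1 = 6 − 5 = 1, and the invariant factors of ∂_1 are all 1, so H_0 = Z.
  H_1: rank ker ∂_1 − rank ∂_2 = (12 − 5) − 6 = 1, and the invariant factors of ∂_2 are all 1, so H_1 = Z.
  H_2: rank ker ∂_2 − rank ∂_3 = (6 − 6) − 0 = 0, and there is no ∂_3, so H_2 = 0.

H_0 ≅ Z,  H_1 ≅ Z,  H_2 = 0.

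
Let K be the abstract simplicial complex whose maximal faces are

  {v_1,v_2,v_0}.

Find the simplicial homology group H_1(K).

Take the total order v_0 < v_1 < v_2 on the vertex set. Then K (dimension 2) consists of the simplices:

  0-simplices (3): [v_0], [v_1], [v_2]
  1-simplices (3): [v_0,v_1], [v_0,v_2], [v_1,v_2]
  2-simplices (1): [v_0,v_1,v_2]

giving chain groups C_0 ≅ Z^3, C_1 ≅ Z^3, C_2 ≅ Z^1.

The boundary map ∂_1: C_1 → C_0 sends each edge [p,q] (with p < q) to q − p.
This gives a 3×3 integer matrix of rank 2; reducing to Smith normal form yields diagonal entries (1,1).

The boundary map ∂_2: C_2 → C_1 sends each 2-simplex [p,q,r] to [q,r] − [p,r] + [p,q]. For instance
  ∂[v_0,v_1,v_2] = [v_1,v_2] − [v_0,v_2] + [v_0,v_1].
The resulting 3×1 matrix has rank 1, and its Smith normal form has invariant factors (1).

Computing H_k = (kernel of ∂_k) / (image of ∂_{k+1}):

  H_1: rank ker ∂_1 − rank ∂_2 = (3 − 2) − 1 = 0, and the invariant factors of ∂_2 are all 1, so H_1 = 0.

H_1 = 0.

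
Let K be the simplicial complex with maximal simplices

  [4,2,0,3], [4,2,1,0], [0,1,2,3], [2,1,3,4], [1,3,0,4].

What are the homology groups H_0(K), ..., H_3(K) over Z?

We work with the vertex ordering 0 < 1 < 2 < 3 < 4. The simplices of K, each written with vertices in increasing order, are:

  0-simplices (5): [0], [1], [2], [3], [4]
  1-simplices (10): [0,1], [0,2], [0,3], [0,4], [1,2], [1,3], [1,4], [2,3], [2,4], [3,4]
  2-simplices (10): [0,1,2], [0,1,3], [0,1,4], [0,2,3], [0,2,4], [0,3,4], [1,2,3], [1,2,4], [1,3,4], [2,3,4]
  3-simplices (5): [0,1,2,3], [0,1,2,4], [0,1,3,4], [0,2,3,4], [1,2,3,4]

giving chain groups C_0 ≅ Z^5, C_1 ≅ Z^10, C_2 ≅ Z^10, C_3 ≅ Z^5.

The boundary map ∂_1: C_1 → C_0 sends each edge [p,q] (with p < q) to q − p. For instance
  ∂[0,1] = [1] − [0].
This gives a 5×10 integer matrix of rank 4; reducing to Smith normal form yields diagonal entries (1,1,1,1).

The boundary map ∂_2: C_2 → C_1 sends each 2-simplex [p,q,r] to [q,r] − [p,r] + [p,q]. For instance
  ∂[0,3,4] = [3,4] − [0,4] + [0,3],
  ∂[0,1,4] = [1,4] − [0,4] + [0,1].
This gives a 10×10 integer matrix of rank 6; reducing to Smith normal form yields diagonal entries (1,1,1,1,1,1).

∂_3: C_3 → C_2 sends each 3-simplex σ to the alternating sum Σ_i (−1)^i (σ with its i-th vertex removed). For instance
  ∂[1,2,3,4] = [2,3,4] − [1,3,4] + [1,2,4] − [1,2,3],
  ∂[0,1,2,4] = [1,2,4] − [0,2,4] + [0,1,4] − [0,1,2].
As a 10×5 matrix over Z this has rank 4, with invariant factors (1,1,1,1).

Now H_k = ker ∂_k / im ∂_{k+1}, so:

  H_0: rank C_0 − rank ∂_1 = 5 − 4 = 1, and the invariant factors of ∂_1 are all 1, so H_0 = Z.
  H_1: rank ker ∂_1 − rank ∂_2 = (10 − 4) − 6 = 0, and the invariant factors of ∂_2 are all 1, so H_1 = 0.
  H_2: rank ker ∂_2 − rank ∂_3 = (10 − 6) − 4 = 0, and the invariant factors of ∂_3 are all 1, so H_2 = 0.
  H_3: rank ker ∂_3 − rank ∂_4 = (5 − 4) − 0 = 1, and there is no ∂_4, so H_3 = Z.

(K is a triangulation of the 3-sphere S^3.)

H_0 ≅ Z,  H_1 = 0,  H_2 = 0,  H_3 ≅ Z.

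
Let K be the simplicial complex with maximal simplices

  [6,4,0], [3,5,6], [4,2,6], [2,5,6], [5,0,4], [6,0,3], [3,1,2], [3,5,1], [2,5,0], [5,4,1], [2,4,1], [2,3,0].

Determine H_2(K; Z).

Take the total order 0 < 1 < 2 < 3 < 4 < 5 < 6 on the vertex set. Then K (dimension 2) consists of the simplices:

  0-simplices (7): [0], [1], [2], [3], [4], [5], [6]
  1-simplices (18): [0,2], [0,3], [0,4], [0,5], [0,6], [1,2], [1,3], [1,4], [1,5], [2,3], [2,4], [2,5], [2,6], [3,5], [3,6], [4,5], [4,6], [5,6]
  2-simplices (12): [0,2,3], [0,2,5], [0,3,6], [0,4,5], [0,4,6], [1,2,3], [1,2,4], [1,3,5], [1,4,5], [2,4,6], [2,5,6], [3,5,6]

so the chain groups are C_0 ≅ Z^7, C_1 ≅ Z^18, C_2 ≅ Z^12.

Boundary ∂_1: C_1 → C_0 maps an edge to its endpoints' difference, ∂[p,q] = q − p.
As a 7×18 matrix over Z this has rank 6, with invariant factors (1,1,1,1,1,1).

The boundary map ∂_2: C_2 → C_1 acts by ∂[p,q,r] = [q,r] − [p,r] + [p,q]. For instance
  ∂[0,4,5] = [4,5] − [0,5] + [0,4],
  ∂[1,3,5] = [3,5] − [1,5] + [1,3].
The 18×12 boundary matrix has rank 12 and Smith normal form diag(1,1,1,1,1,1,1,1,1,1,1,2).

Now H_k = ker ∂_k / im ∂_{k+1}, so:

  H_2: rank ker ∂_2 − rank ∂_3 = (12 − 12) − 0 = 0, and there is no ∂_3, so H_2 = 0.

H_2 ≅ 0.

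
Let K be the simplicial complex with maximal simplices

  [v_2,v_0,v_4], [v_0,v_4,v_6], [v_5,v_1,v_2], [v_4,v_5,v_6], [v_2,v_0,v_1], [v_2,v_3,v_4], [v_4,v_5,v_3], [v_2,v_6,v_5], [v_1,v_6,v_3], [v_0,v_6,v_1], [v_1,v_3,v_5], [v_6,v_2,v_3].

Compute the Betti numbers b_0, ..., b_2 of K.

We work with the vertex ordering v_0 < v_1 < v_2 < v_3 < v_4 < v_5 < v_6. The simplices of K, each written with vertices in increasing order, are:

  0-simplices (7): [v_0], [v_1], [v_2], [v_3], [v_4], [v_5], [v_6]
  1-simplices (18): (18 of them)
  2-simplices (12): (12 of them)

so the chain groups are C_0 ≅ Z^7, C_1 ≅ Z^18, C_2 ≅ Z^12.

∂_1: C_1 → C_0 sends each edge [p,q] (with p < q) to q − p. For instance
  ∂[v_4,v_6] = [v_6] − [v_4].
As a 7×18 matrix over Z this has rank 6, with invariant factors (1,1,1,1,1,1).

∂_2: C_2 → C_1 sends each 2-simplex [p,q,r] to [q,r] − [p,r] + [p,q]. For instance
  ∂[v_1,v_3,v_5] = [v_3,v_5] − [v_1,v_5] + [v_1,v_3],
  ∂[v_3,v_4,v_5] = [v_4,v_5] − [v_3,v_5] + [v_3,v_4].
The resulting 18×12 matrix has rank 12, and its Smith normal form has invariant factors (1,1,1,1,1,1,1,1,1,1,1,2).

Computing H_k = (kernel of ∂_k) / (image of ∂_{k+1}):

  H_0: rank C_0 − rank ∂_1 = 7 − 6 = 1, and the invariant factors of ∂_1 are all 1, so H_0 ≅ Z.
  H_1: rank ker ∂_1 − rank ∂_2 = (18 − 6) − 12 = 0, and ∂_2 has invariant factor 2 > 1, so H_1 ≅ Z/2Z.
  H_2: rank ker ∂_2 − rank ∂_3 = (12 − 12) − 0 = 0, and there is no ∂_3, so H_2 ≅ 0.

Hence the Betti numbers are b_0 = 1, b_1 = 0, b_2 = 0.

b_0 = 1, b_1 = 0, b_2 = 0.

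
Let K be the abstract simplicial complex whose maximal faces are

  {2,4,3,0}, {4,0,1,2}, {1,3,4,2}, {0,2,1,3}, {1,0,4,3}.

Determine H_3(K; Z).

Fix the vertex order 0 < 1 < 2 < 3 < 4 and write every simplex with vertices in increasing order. Then dim K = 3 and the simplices of K are:

  0-simplices (5): [0], [1], [2], [3], [4]
  1-simplices (10): [0,1], [0,2], [0,3], [0,4], [1,2], [1,3], [1,4], [2,3], [2,4], [3,4]
  2-simplices (10): [0,1,2], [0,1,3], [0,1,4], [0,2,3], [0,2,4], [0,3,4], [1,2,3], [1,2,4], [1,3,4], [2,3,4]
  3-simplices (5): [0,1,2,3], [0,1,2,4], [0,1,3,4], [0,2,3,4], [1,2,3,4]

giving chain groups C_0 ≅ Z^5, C_1 ≅ Z^10, C_2 ≅ Z^10, C_3 ≅ Z^5.

Boundary ∂_1: C_1 → C_0 maps an edge to its endpoints' difference, ∂[p,q] = q − p. For instance
  ∂[0,4] = [4] − [0].
The 5×10 boundary matrix has rank 4 and Smith normal form diag(1,1,1,1).

∂_2: C_2 → C_1 maps a triangle to the signed sum of its edges. For instance
  ∂[0,2,4] = [2,4] − [0,4] + [0,2],
  ∂[1,2,4] = [2,4] − [1,4] + [1,2].
This gives a 10×10 integer matrix of rank 6; reducing to Smith normal form yields diagonal entries (1,1,1,1,1,1).

∂_3: C_3 → C_2 sends each 3-simplex σ to the alternating sum Σ_i (−1)^i (σ with its i-th vertex removed). For instance
  ∂[0,2,3,4] = [2,3,4] − [0,3,4] + [0,2,4] − [0,2,3],
  ∂[1,2,3,4] = [2,3,4] − [1,3,4] + [1,2,4] − [1,2,3].
The resulting 10×5 matrix has rank 4, and its Smith normal form has invariant factors (1,1,1,1).

Reading off H_k = ker ∂_k / im ∂_{k+1}:

  H_3: rank ker ∂_3 − rank ∂_4 = (5 − 4) − 0 = 1, and there is no ∂_4, so H_3 ≅ Z.

H_3 ≅ Z.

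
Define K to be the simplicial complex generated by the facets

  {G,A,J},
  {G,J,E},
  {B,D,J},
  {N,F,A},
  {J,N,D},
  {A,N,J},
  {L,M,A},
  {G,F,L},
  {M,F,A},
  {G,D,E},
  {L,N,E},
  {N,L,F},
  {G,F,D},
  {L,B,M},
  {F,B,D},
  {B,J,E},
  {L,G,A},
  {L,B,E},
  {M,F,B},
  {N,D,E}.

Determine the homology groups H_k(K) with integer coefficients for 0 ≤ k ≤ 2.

K has 10 vertices, 30 edges, 20 triangles.
rank ∂_0 = 0, rank ∂_1 = 9 ⇒ b_0 = 10 − 0 − 9 = 1; all invariant factors of ∂_1 are 1 so no torsion. So H_0 ≅ Z.
rank ∂_1 = 9, rank ∂_2 = 20 ⇒ b_1 = 30 − 9 − 20 = 1; ∂_2 has invariant factor(s) [2] giving torsion. So H_1 ≅ Z ⊕ Z_2.
rank ∂_2 = 20, rank ∂_3 = 0 ⇒ b_2 = 20 − 20 − 0 = 0. So H_2 ≅ 0.

H_0 ≅ Z,  H_1 ≅ Z ⊕ Z_2,  H_2 = 0.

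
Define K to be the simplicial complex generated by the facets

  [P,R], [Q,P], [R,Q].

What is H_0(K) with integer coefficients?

Order the vertices as P < Q < R. Listing each simplex with vertices in this order, K has dimension 1 with simplices:

  0-simplices (3): P, Q, R
  1-simplices (3): PQ, PR, QR

so the chain groups are C_0 ≅ Z^3, C_1 ≅ Z^3.

Boundary ∂_1: C_1 → C_0 sends each edge [p,q] (with p < q) to q − p. For instance
  ∂PR = R − P.
As a 3×3 matrix over Z this has rank 2, with invariant factors (1,1).

Reading off H_k = ker ∂_k / im ∂_{k+1}:

  H_0: rank C_0 − rank ∂_1 = 3 − 2 = 1, and the invariant factors of ∂_1 are all 1, so H_0 = Z.

(K is a triangulation of the circle S^1.)

H_0 = Z.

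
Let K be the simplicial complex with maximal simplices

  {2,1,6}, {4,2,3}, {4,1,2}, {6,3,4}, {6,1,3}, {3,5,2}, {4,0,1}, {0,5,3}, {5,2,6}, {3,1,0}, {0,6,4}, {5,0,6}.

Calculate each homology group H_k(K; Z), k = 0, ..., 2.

Order the vertices as 0 < 1 < 2 < 3 < 4 < 5 < 6. Listing each simplex with vertices in this order, K has dimension 2 with simplices:

  0-simplices (7): [0], [1], [2], [3], [4], [5], [6]
  1-simplices (18): [0,1], [0,3], [0,4], [0,5], [0,6], [1,2], [1,3], [1,4], [1,6], [2,3], [2,4], [2,5], [2,6], [3,4], [3,5], [3,6], [4,6], [5,6]
  2-simplices (12): [0,1,3], [0,1,4], [0,3,5], [0,4,6], [0,5,6], [1,2,4], [1,2,6], [1,3,6], [2,3,4], [2,3,5], [2,5,6], [3,4,6]

so the chain groups are C_0 ≅ Z^7, C_1 ≅ Z^18, C_2 ≅ Z^12.

∂_1: C_1 → C_0 maps an edge to its endpoints' difference, ∂[p,q] = q − p. For instance
  ∂[2,4] = [4] − [2].
As a 7×18 matrix over Z this has rank 6, with invariant factors (1,1,1,1,1,1).

The boundary map ∂_2: C_2 → C_1 maps a triangle to the signed sum of its edges. For instance
  ∂[0,1,4] = [1,4] − [0,4] + [0,1],
  ∂[0,3,5] = [3,5] − [0,5] + [0,3].
As a 18×12 matrix over Z this has rank 12, with invariant factors (1,1,1,1,1,1,1,1,1,1,1,2).

From H_k ≅ ker(∂_k) / im(∂_{k+1}) we obtain:

  H_0: rank C_0 − rank ∂_1 = 7 − 6 = 1, and the invariant factors of ∂_1 are all 1, so H_0 = Z.
  H_1: rank ker ∂_1 − rank ∂_2 = (18 − 6) − 12 = 0, and ∂_2 has invariant factor 2 > 1, so H_1 = Z/2Z.
  H_2: rank ker ∂_2 − rank ∂_3 = (12 − 12) − 0 = 0, and there is no ∂_3, so H_2 = 0.

(K is a triangulation of the real projective plane RP^2.)

H_0 = Z,  H_1 = Z/2Z,  H_2 = 0.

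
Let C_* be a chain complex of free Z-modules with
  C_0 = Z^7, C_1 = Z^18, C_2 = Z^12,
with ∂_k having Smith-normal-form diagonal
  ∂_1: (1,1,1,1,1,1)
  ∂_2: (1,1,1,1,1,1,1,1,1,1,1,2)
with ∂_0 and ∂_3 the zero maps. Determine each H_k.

H_0 ≅ Z,  H_1 ≅ Z_2,  H_2 = 0.

H_0: b_0 = 7 − 0 − 6 = 1; torsion from ∂_1 factors > 1: none. So H_0 ≅ Z.
H_1: b_1 = 18 − 6 − 12 = 0; torsion from ∂_2 factors > 1: [2]. So H_1 ≅ Z_2.
H_2: b_2 = 12 − 12 − 0 = 0; torsion from ∂_3 factors > 1: none. So H_2 ≅ 0.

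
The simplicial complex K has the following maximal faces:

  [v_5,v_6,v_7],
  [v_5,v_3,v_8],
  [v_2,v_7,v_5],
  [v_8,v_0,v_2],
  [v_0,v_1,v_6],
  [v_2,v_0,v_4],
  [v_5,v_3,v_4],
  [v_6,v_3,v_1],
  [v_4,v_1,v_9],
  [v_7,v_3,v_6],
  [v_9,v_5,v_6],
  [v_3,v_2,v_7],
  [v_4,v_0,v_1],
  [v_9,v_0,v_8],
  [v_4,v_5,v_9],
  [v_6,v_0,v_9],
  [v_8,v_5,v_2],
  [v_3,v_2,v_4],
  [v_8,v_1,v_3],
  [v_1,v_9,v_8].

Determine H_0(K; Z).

H_0 = Z.

We work with the vertex ordering v_0 < v_1 < v_2 < v_3 < v_4 < v_5 < v_6 < v_7 < v_8 < v_9. The simplices of K, each written with vertices in increasing order, are:

  0-simplices (10): [v_0], [v_1], [v_2], [v_3], [v_4], [v_5], [v_6], [v_7], [v_8], [v_9]
  1-simplices (30): (30 of them)
  2-simplices (20): (20 of them)

giving chain groups C_0 ≅ Z^10, C_1 ≅ Z^30, C_2 ≅ Z^20.

∂_1: C_1 → C_0 maps an edge to its endpoints' difference, ∂[p,q] = q − p. For instance
  ∂[v_1,v_6] = [v_6] − [v_1].
The resulting 10×30 matrix has rank 9, and its Smith normal form has invariant factors (1,1,1,1,1,1,1,1,1).

Boundary ∂_2: C_2 → C_1 acts by ∂[p,q,r] = [q,r] − [p,r] + [p,q]. For instance
  ∂[v_4,v_5,v_9] = [v_5,v_9] − [v_4,v_9] + [v_4,v_5],
  ∂[v_2,v_3,v_7] = [v_3,v_7] − [v_2,v_7] + [v_2,v_3].
The resulting 30×20 matrix has rank 20, and its Smith normal form has invariant factors (1,1,1,1,1,1,1,1,1,1,1,1,1,1,1,1,1,1,1,2).

Computing H_k = (kernel of ∂_k) / (image of ∂_{k+1}):

  H_0: rank C_0 − rank ∂_1 = 10 − 9 = 1, and the invariant factors of ∂_1 are all 1, so H_0 ≅ Z.

(K is a triangulation of the Klein bottle.)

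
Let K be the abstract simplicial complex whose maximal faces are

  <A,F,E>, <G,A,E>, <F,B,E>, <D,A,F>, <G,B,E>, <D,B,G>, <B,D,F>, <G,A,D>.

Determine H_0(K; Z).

Take the total order A < B < D < E < F < G on the vertex set. Then K (dimension 2) consists of the simplices:

  0-simplices (6): A, B, D, E, F, G
  1-simplices (12): AD, AE, AF, AG, BD, BE, BF, BG, DF, DG, EF, EG
  2-simplices (8): ADF, ADG, AEF, AEG, BDF, BDG, BEF, BEG

so the chain groups are C_0 ≅ Z^6, C_1 ≅ Z^12, C_2 ≅ Z^8.

∂_1: C_1 → C_0 sends each edge [p,q] (with p < q) to q − p. For instance
  ∂BE = E − B.
As a 6×12 matrix over Z this has rank 5, with invariant factors (1,1,1,1,1).

Boundary ∂_2: C_2 → C_1 maps a triangle to the signed sum of its edges. For instance
  ∂BDG = DG − BG + BD,
  ∂AEG = EG − AG + AE.
As a 12×8 matrix over Z this has rank 7, with invariant factors (1,1,1,1,1,1,1).

Computing H_k = (kernel of ∂_k) / (image of ∂_{k+1}):

  H_0: rank C_0 − rank ∂_1 = 6 − 5 = 1, and the invariant factors of ∂_1 are all 1, so H_0 = Z.

H_0 ≅ Z.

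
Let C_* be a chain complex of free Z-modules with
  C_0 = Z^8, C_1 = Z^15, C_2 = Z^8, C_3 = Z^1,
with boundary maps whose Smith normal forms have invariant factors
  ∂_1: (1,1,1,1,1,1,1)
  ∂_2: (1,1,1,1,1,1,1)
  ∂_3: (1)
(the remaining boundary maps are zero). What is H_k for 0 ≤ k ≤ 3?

H_0 = Z,  H_1 = Z,  H_2 = 0,  H_3 = 0.

H_0: b_0 = 8 − 0 − 7 = 1; torsion from ∂_1 factors > 1: none. So H_0 = Z.
H_1: b_1 = 15 − 7 − 7 = 1; torsion from ∂_2 factors > 1: none. So H_1 = Z.
H_2: b_2 = 8 − 7 − 1 = 0; torsion from ∂_3 factors > 1: none. So H_2 = 0.
H_3: b_3 = 1 − 1 − 0 = 0; torsion from ∂_4 factors > 1: none. So H_3 = 0.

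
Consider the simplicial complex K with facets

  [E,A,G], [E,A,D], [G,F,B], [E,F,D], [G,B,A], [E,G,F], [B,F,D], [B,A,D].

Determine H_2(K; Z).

H_2 = Z.

Take the total order A < B < D < E < F < G on the vertex set. Then K (dimension 2) consists of the simplices:

  0-simplices (6): A, B, D, E, F, G
  1-simplices (12): AB, AD, AE, AG, BD, BF, BG, DE, DF, EF, EG, FG
  2-simplices (8): ABD, ABG, ADE, AEG, BDF, BFG, DEF, EFG

Hence C_0 ≅ Z^6, C_1 ≅ Z^12, C_2 ≅ Z^8.

Boundary ∂_1: C_1 → C_0 maps an edge to its endpoints' difference, ∂[p,q] = q − p.
The 6×12 boundary matrix has rank 5 and Smith normal form diag(1,1,1,1,1).

Boundary ∂_2: C_2 → C_1 sends each 2-simplex [p,q,r] to [q,r] − [p,r] + [p,q]. For instance
  ∂BDF = DF − BF + BD,
  ∂ADE = DE − AE + AD.
The 12×8 boundary matrix has rank 7 and Smith normal form diag(1,1,1,1,1,1,1).

Now H_k = ker ∂_k / im ∂_{k+1}, so:

  H_2: rank ker ∂_2 − rank ∂_3 = (8 − 7) − 0 = 1, and there is no ∂_3, so H_2 = Z.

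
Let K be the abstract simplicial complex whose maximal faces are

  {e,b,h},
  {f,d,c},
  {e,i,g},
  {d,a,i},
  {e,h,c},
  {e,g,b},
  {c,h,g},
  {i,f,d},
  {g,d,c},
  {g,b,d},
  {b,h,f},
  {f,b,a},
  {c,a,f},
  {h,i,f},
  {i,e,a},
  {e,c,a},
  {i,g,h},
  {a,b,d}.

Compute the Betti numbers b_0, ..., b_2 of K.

b_0 = 1, b_1 = 1, b_2 = 0.

Fix the vertex order a < b < c < d < e < f < g < h < i and write every simplex with vertices in increasing order. Then dim K = 2 and the simplices of K are:

  0-simplices (9): a, b, c, d, e, f, g, h, i
  1-simplices (27): ab, ac, ad, ae, af, ai, bd, be, bf, bg, bh, cd, ce, cf, cg, ch, df, dg, di, eg, eh, ei, fh, fi, gh, gi, hi
  2-simplices (18): abd, abf, ace, acf, adi, aei, bdg, beg, beh, bfh, cdf, cdg, ceh, cgh, dfi, egi, fhi, ghi

Hence C_0 ≅ Z^9, C_1 ≅ Z^27, C_2 ≅ Z^18.

The boundary map ∂_1: C_1 → C_0 maps an edge to its endpoints' difference, ∂[p,q] = q − p.
This gives a 9×27 integer matrix of rank 8; reducing to Smith normal form yields diagonal entries (1,1,1,1,1,1,1,1).

∂_2: C_2 → C_1 acts by ∂[p,q,r] = [q,r] − [p,r] + [p,q]. For instance
  ∂ace = ce − ae + ac,
  ∂abf = bf − af + ab.
The 27×18 boundary matrix has rank 18 and Smith normal form diag(1,1,1,1,1,1,1,1,1,1,1,1,1,1,1,1,1,2).

Now H_k = ker ∂_k / im ∂_{k+1}, so:

  H_0: rank C_0 − rank ∂_1 = 9 − 8 = 1, and the invariant factors of ∂_1 are all 1, so H_0 = Z.
  H_1: rank ker ∂_1 − rank ∂_2 = (27 − 8) − 18 = 1, and ∂_2 has invariant factor 2 > 1, so H_1 = Z ⊕ Z_2.
  H_2: rank ker ∂_2 − rank ∂_3 = (18 − 18) − 0 = 0, and there is no ∂_3, so H_2 = 0.

As a check, the Euler characteristic is 9 − 27 + 18 = 0, which agrees with 1 − 1 + 0 = 0.

Hence the Betti numbers are b_0 = 1, b_1 = 1, b_2 = 0.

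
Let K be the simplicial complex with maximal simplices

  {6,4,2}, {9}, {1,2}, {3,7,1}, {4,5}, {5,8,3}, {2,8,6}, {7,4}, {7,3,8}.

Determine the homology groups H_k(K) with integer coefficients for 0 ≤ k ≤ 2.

Fix the vertex order 1 < 2 < 3 < 4 < 5 < 6 < 7 < 8 < 9 and write every simplex with vertices in increasing order. Then dim K = 2 and the simplices of K are:

  0-simplices (9): [1], [2], [3], [4], [5], [6], [7], [8], [9]
  1-simplices (15): [1,2], [1,3], [1,7], [2,4], [2,6], [2,8], [3,5], [3,7], [3,8], [4,5], [4,6], [4,7], [5,8], [6,8], [7,8]
  2-simplices (5): [1,3,7], [2,4,6], [2,6,8], [3,5,8], [3,7,8]

so the chain groups are C_0 ≅ Z^9, C_1 ≅ Z^15, C_2 ≅ Z^5.

Boundary ∂_1: C_1 → C_0 maps an edge to its endpoints' difference, ∂[p,q] = q − p.
The resulting 9×15 matrix has rank 7, and its Smith normal form has invariant factors (1,1,1,1,1,1,1).

∂_2: C_2 → C_1 sends each 2-simplex [p,q,r] to [q,r] − [p,r] + [p,q]. For instance
  ∂[2,6,8] = [6,8] − [2,8] + [2,6],
  ∂[2,4,6] = [4,6] − [2,6] + [2,4].
This gives a 15×5 integer matrix of rank 5; reducing to Smith normal form yields diagonal entries (1,1,1,1,1).

Reading off H_k = ker ∂_k / im ∂_{k+1}:

  H_0: rank C_0 − rank ∂_1 = 9 − 7 = 2, and the invariant factors of ∂_1 are all 1, so H_0 ≅ Z^2.
  H_1: rank ker ∂_1 − rank ∂_2 = (15 − 7) − 5 = 3, and the invariant factors of ∂_2 are all 1, so H_1 ≅ Z^3.
  H_2: rank ker ∂_2 − rank ∂_3 = (5 − 5) − 0 = 0, and there is no ∂_3, so H_2 ≅ 0.

As a check, the Euler characteristic is 9 − 15 + 5 = -1, which agrees with 2 − 3 + 0 = -1.

H_0 = Z^2,  H_1 = Z^3,  H_2 = 0.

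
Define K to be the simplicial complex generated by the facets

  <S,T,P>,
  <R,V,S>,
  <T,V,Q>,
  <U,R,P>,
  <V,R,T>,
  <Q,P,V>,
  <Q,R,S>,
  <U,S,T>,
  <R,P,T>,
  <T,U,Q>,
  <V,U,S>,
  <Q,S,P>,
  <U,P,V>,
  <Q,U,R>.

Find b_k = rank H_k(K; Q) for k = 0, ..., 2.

b_0 = 1, b_1 = 2, b_2 = 1.

Fix the vertex order P < Q < R < S < T < U < V and write every simplex with vertices in increasing order. Then dim K = 2 and the simplices of K are:

  0-simplices (7): P, Q, R, S, T, U, V
  1-simplices (21): PQ, PR, PS, PT, PU, PV, QR, QS, QT, QU, QV, RS, RT, RU, RV, ST, SU, SV, TU, TV, UV
  2-simplices (14): PQS, PQV, PRT, PRU, PST, PUV, QRS, QRU, QTU, QTV, RSV, RTV, STU, SUV

so the chain groups are C_0 ≅ Z^7, C_1 ≅ Z^21, C_2 ≅ Z^14.

The boundary map ∂_1: C_1 → C_0 maps an edge to its endpoints' difference, ∂[p,q] = q − p. For instance
  ∂UV = V − U.
The resulting 7×21 matrix has rank 6, and its Smith normal form has invariant factors (1,1,1,1,1,1).

Boundary ∂_2: C_2 → C_1 maps a triangle to the signed sum of its edges. For instance
  ∂PUV = UV − PV + PU,
  ∂PRT = RT − PT + PR.
This gives a 21×14 integer matrix of rank 13; reducing to Smith normal form yields diagonal entries (1,1,1,1,1,1,1,1,1,1,1,1,1).

Now H_k = ker ∂_k / im ∂_{k+1}, so:

  H_0: rank C_0 − rank ∂_1 = 7 − 6 = 1, and the invariant factors of ∂_1 are all 1, so H_0 = Z.
  H_1: rank ker ∂_1 − rank ∂_2 = (21 − 6) − 13 = 2, and the invariant factors of ∂_2 are all 1, so H_1 = Z^2.
  H_2: rank ker ∂_2 − rank ∂_3 = (14 − 13) − 0 = 1, and there is no ∂_3, so H_2 = Z.

(K is a triangulation of the torus T^2.)

Hence the Betti numbers are b_0 = 1, b_1 = 2, b_2 = 1.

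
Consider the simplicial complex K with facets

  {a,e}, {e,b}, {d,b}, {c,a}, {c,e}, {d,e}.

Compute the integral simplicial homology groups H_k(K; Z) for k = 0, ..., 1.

H_0 = Z,  H_1 = Z^2.

Take the total order a < b < c < d < e on the vertex set. Then K (dimension 1) consists of the simplices:

  0-simplices (5): a, b, c, d, e
  1-simplices (6): ac, ae, bd, be, ce, de

giving chain groups C_0 ≅ Z^5, C_1 ≅ Z^6.

Boundary ∂_1: C_1 → C_0 is given by ∂[p,q] = [q] − [p].
As a 5×6 matrix over Z this has rank 4, with invariant factors (1,1,1,1).

Computing H_k = (kernel of ∂_k) / (image of ∂_{k+1}):

  H_0: rank C_0 − rank ∂_1 = 5 − 4 = 1, and the invariant factors of ∂_1 are all 1, so H_0 ≅ Z.
  H_1: rank ker ∂_1 − rank ∂_2 = (6 − 4) − 0 = 2, and there is no ∂_2, so H_1 ≅ Z^2.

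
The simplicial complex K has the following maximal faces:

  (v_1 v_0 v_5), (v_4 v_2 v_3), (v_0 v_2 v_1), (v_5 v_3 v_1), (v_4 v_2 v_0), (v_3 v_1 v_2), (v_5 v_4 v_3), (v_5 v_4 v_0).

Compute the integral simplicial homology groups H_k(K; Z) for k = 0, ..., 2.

H_0 = Z,  H_1 = 0,  H_2 = Z.

Fix the vertex order v_0 < v_1 < v_2 < v_3 < v_4 < v_5 and write every simplex with vertices in increasing order. Then dim K = 2 and the simplices of K are:

  0-simplices (6): [v_0], [v_1], [v_2], [v_3], [v_4], [v_5]
  1-simplices (12): [v_0,v_1], [v_0,v_2], [v_0,v_4], [v_0,v_5], [v_1,v_2], [v_1,v_3], [v_1,v_5], [v_2,v_3], [v_2,v_4], [v_3,v_4], [v_3,v_5], [v_4,v_5]
  2-simplices (8): [v_0,v_1,v_2], [v_0,v_1,v_5], [v_0,v_2,v_4], [v_0,v_4,v_5], [v_1,v_2,v_3], [v_1,v_3,v_5], [v_2,v_3,v_4], [v_3,v_4,v_5]

Hence C_0 ≅ Z^6, C_1 ≅ Z^12, C_2 ≅ Z^8.

Boundary ∂_1: C_1 → C_0 is given by ∂[p,q] = [q] − [p]. For instance
  ∂[v_1,v_5] = [v_5] − [v_1].
The resulting 6×12 matrix has rank 5, and its Smith normal form has invariant factors (1,1,1,1,1).

Boundary ∂_2: C_2 → C_1 acts by ∂[p,q,r] = [q,r] − [p,r] + [p,q]. For instance
  ∂[v_0,v_1,v_5] = [v_1,v_5] − [v_0,v_5] + [v_0,v_1],
  ∂[v_0,v_2,v_4] = [v_2,v_4] − [v_0,v_4] + [v_0,v_2].
As a 12×8 matrix over Z this has rank 7, with invariant factors (1,1,1,1,1,1,1).

From H_k ≅ ker(∂_k) / im(∂_{k+1}) we obtain:

  H_0: rank C_0 − rank ∂_1 = 6 − 5 = 1, and the invariant factors of ∂_1 are all 1, so H_0 = Z.
  H_1: rank ker ∂_1 − rank ∂_2 = (12 − 5) − 7 = 0, and the invariant factors of ∂_2 are all 1, so H_1 = 0.
  H_2: rank ker ∂_2 − rank ∂_3 = (8 − 7) − 0 = 1, and there is no ∂_3, so H_2 = Z.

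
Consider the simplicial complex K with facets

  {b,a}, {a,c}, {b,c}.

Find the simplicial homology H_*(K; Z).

Fix the vertex order a < b < c and write every simplex with vertices in increasing order. Then dim K = 1 and the simplices of K are:

  0-simplices (3): a, b, c
  1-simplices (3): ab, ac, bc

giving chain groups C_0 ≅ Z^3, C_1 ≅ Z^3.

∂_1: C_1 → C_0 sends each edge [p,q] (with p < q) to q − p.
The resulting 3×3 matrix has rank 2, and its Smith normal form has invariant factors (1,1).

Computing H_k = (kernel of ∂_k) / (image of ∂_{k+1}):

  H_0: rank C_0 − rank ∂_1 = 3 − 2 = 1, and the invariant factors of ∂_1 are all 1, so H_0 = Z.
  H_1: rank ker ∂_1 − rank ∂_2 = (3 − 2) − 0 = 1, and there is no ∂_2, so H_1 = Z.

H_0 ≅ Z,  H_1 ≅ Z.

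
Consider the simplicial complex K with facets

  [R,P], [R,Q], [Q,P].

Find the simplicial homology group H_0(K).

We work with the vertex ordering P < Q < R. The simplices of K, each written with vertices in increasing order, are:

  0-simplices (3): P, Q, R
  1-simplices (3): PQ, PR, QR

giving chain groups C_0 ≅ Z^3, C_1 ≅ Z^3.

Boundary ∂_1: C_1 → C_0 is given by ∂[p,q] = [q] − [p].
As a 3×3 matrix over Z this has rank 2, with invariant factors (1,1).

Computing H_k = (kernel of ∂_k) / (image of ∂_{k+1}):

  H_0: rank C_0 − rank ∂_1 = 3 − 2 = 1, and the invariant factors of ∂_1 are all 1, so H_0 = Z.

(K is a triangulation of the circle S^1.)

H_0 ≅ Z.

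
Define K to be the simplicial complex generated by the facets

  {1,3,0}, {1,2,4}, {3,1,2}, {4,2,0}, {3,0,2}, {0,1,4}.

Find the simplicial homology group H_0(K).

H_0 = Z.

Take the total order 0 < 1 < 2 < 3 < 4 on the vertex set. Then K (dimension 2) consists of the simplices:

  0-simplices (5): [0], [1], [2], [3], [4]
  1-simplices (9): [0,1], [0,2], [0,3], [0,4], [1,2], [1,3], [1,4], [2,3], [2,4]
  2-simplices (6): [0,1,3], [0,1,4], [0,2,3], [0,2,4], [1,2,3], [1,2,4]

so the chain groups are C_0 ≅ Z^5, C_1 ≅ Z^9, C_2 ≅ Z^6.

Boundary ∂_1: C_1 → C_0 sends each edge [p,q] (with p < q) to q − p.
As a 5×9 matrix over Z this has rank 4, with invariant factors (1,1,1,1).

∂_2: C_2 → C_1 sends each 2-simplex [p,q,r] to [q,r] − [p,r] + [p,q]. For instance
  ∂[1,2,3] = [2,3] − [1,3] + [1,2],
  ∂[0,1,3] = [1,3] − [0,3] + [0,1].
As a 9×6 matrix over Z this has rank 5, with invariant factors (1,1,1,1,1).

Now H_k = ker ∂_k / im ∂_{k+1}, so:

  H_0: rank C_0 − rank ∂_1 = 5 − 4 = 1, and the invariant factors of ∂_1 are all 1, so H_0 = Z.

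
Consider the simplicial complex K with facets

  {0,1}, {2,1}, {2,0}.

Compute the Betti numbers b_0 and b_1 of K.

Order the vertices as 0 < 1 < 2. Listing each simplex with vertices in this order, K has dimension 1 with simplices:

  0-simplices (3): [0], [1], [2]
  1-simplices (3): [0,1], [0,2], [1,2]

Hence C_0 ≅ Z^3, C_1 ≅ Z^3.

Boundary ∂_1: C_1 → C_0 maps an edge to its endpoints' difference, ∂[p,q] = q − p.
This gives a 3×3 integer matrix of rank 2; reducing to Smith normal form yields diagonal entries (1,1).

Reading off H_k = ker ∂_k / im ∂_{k+1}:

  H_0: rank C_0 − rank ∂_1 = 3 − 2 = 1, and the invariant factors of ∂_1 are all 1, so H_0 ≅ Z.
  H_1: rank ker ∂_1 − rank ∂_2 = (3 − 2) − 0 = 1, and there is no ∂_2, so H_1 ≅ Z.

(K is a triangulation of the circle S^1.)

Hence the Betti numbers are b_0 = 1, b_1 = 1.

b_0 = 1, b_1 = 1.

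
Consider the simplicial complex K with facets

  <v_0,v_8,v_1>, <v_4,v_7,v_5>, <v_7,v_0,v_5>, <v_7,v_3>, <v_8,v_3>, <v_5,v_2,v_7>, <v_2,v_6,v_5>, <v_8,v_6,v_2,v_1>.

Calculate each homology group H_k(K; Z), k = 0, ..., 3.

H_0 = Z,  H_1 = Z^2,  H_2 = 0,  H_3 = 0.

Take the total order v_0 < v_1 < v_2 < v_3 < v_4 < v_5 < v_6 < v_7 < v_8 on the vertex set. Then K (dimension 3) consists of the simplices:

  0-simplices (9): [v_0], [v_1], [v_2], [v_3], [v_4], [v_5], [v_6], [v_7], [v_8]
  1-simplices (18): (18 of them)
  2-simplices (9): [v_0,v_1,v_8], [v_0,v_5,v_7], [v_1,v_2,v_6], [v_1,v_2,v_8], [v_1,v_6,v_8], [v_2,v_5,v_6], [v_2,v_5,v_7], [v_2,v_6,v_8], [v_4,v_5,v_7]
  3-simplices (1): [v_1,v_2,v_6,v_8]

Hence C_0 ≅ Z^9, C_1 ≅ Z^18, C_2 ≅ Z^9, C_3 ≅ Z^1.

∂_1: C_1 → C_0 maps an edge to its endpoints' difference, ∂[p,q] = q − p.
The resulting 9×18 matrix has rank 8, and its Smith normal form has invariant factors (1,1,1,1,1,1,1,1).

∂_2: C_2 → C_1 acts by ∂[p,q,r] = [q,r] − [p,r] + [p,q]. For instance
  ∂[v_2,v_5,v_6] = [v_5,v_6] − [v_2,v_6] + [v_2,v_5],
  ∂[v_2,v_5,v_7] = [v_5,v_7] − [v_2,v_7] + [v_2,v_5].
The 18×9 boundary matrix has rank 8 and Smith normal form diag(1,1,1,1,1,1,1,1).

Boundary ∂_3: C_3 → C_2 sends each 3-simplex σ to the alternating sum Σ_i (−1)^i (σ with its i-th vertex removed). For instance
  ∂[v_1,v_2,v_6,v_8] = [v_2,v_6,v_8] − [v_1,v_6,v_8] + [v_1,v_2,v_8] − [v_1,v_2,v_6].
As a 9×1 matrix over Z this has rank 1, with invariant factors (1).

Now H_k = ker ∂_k / im ∂_{k+1}, so:

  H_0: rank C_0 − rank ∂_1 = 9 − 8 = 1, and the invariant factors of ∂_1 are all 1, so H_0 = Z.
  H_1: rank ker ∂_1 − rank ∂_2 = (18 − 8) − 8 = 2, and the invariant factors of ∂_2 are all 1, so H_1 = Z^2.
  H_2: rank ker ∂_2 − rank ∂_3 = (9 − 8) − 1 = 0, and the invariant factors of ∂_3 are all 1, so H_2 = 0.
  H_3: rank ker ∂_3 − rank ∂_4 = (1 − 1) − 0 = 0, and there is no ∂_4, so H_3 = 0.

As a check, the Euler characteristic is 9 − 18 + 9 − 1 = -1, which agrees with 1 − 2 + 0 − 0 = -1.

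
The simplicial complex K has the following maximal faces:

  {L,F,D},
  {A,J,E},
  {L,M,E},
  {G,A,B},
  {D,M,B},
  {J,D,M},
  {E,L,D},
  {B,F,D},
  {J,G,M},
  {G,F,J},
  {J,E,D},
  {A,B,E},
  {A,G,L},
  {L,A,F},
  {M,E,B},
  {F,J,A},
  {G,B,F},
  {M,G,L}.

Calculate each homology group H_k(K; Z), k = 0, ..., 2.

Order the vertices as A < B < D < E < F < G < J < L < M. Listing each simplex with vertices in this order, K has dimension 2 with simplices:

  0-simplices (9): A, B, D, E, F, G, J, L, M
  1-simplices (27): AB, AE, AF, AG, AJ, AL, BD, BE, BF, BG, BM, DE, DF, DJ, DL, DM, EJ, EL, EM, FG, FJ, FL, GJ, GL, GM, JM, LM
  2-simplices (18): ABE, ABG, AEJ, AFJ, AFL, AGL, BDF, BDM, BEM, BFG, DEJ, DEL, DFL, DJM, ELM, FGJ, GJM, GLM

so the chain groups are C_0 ≅ Z^9, C_1 ≅ Z^27, C_2 ≅ Z^18.

∂_1: C_1 → C_0 maps an edge to its endpoints' difference, ∂[p,q] = q − p. For instance
  ∂AE = E − A.
The resulting 9×27 matrix has rank 8, and its Smith normal form has invariant factors (1,1,1,1,1,1,1,1).

The boundary map ∂_2: C_2 → C_1 sends each 2-simplex [p,q,r] to [q,r] − [p,r] + [p,q]. For instance
  ∂AFJ = FJ − AJ + AF,
  ∂BEM = EM − BM + BE.
As a 27×18 matrix over Z this has rank 18, with invariant factors (1,1,1,1,1,1,1,1,1,1,1,1,1,1,1,1,1,2).

Now H_k = ker ∂_k / im ∂_{k+1}, so:

  H_0: rank C_0 − rank ∂_1 = 9 − 8 = 1, and the invariant factors of ∂_1 are all 1, so H_0 ≅ Z.
  H_1: rank ker ∂_1 − rank ∂_2 = (27 − 8) − 18 = 1, and ∂_2 has invariant factor 2 > 1, so H_1 ≅ Z ⊕ Z/2.
  H_2: rank ker ∂_2 − rank ∂_3 = (18 − 18) − 0 = 0, and there is no ∂_3, so H_2 ≅ 0.

(K is a triangulation of the Klein bottle.)

H_0 = Z,  H_1 = Z ⊕ Z/2,  H_2 = 0.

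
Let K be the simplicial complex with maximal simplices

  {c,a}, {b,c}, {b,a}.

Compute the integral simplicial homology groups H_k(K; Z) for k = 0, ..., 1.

H_0 = Z,  H_1 = Z.

K has 3 vertices, 3 edges.
rank ∂_0 = 0, rank ∂_1 = 2 ⇒ b_0 = 3 − 0 − 2 = 1; all invariant factors of ∂_1 are 1 so no torsion. So H_0 ≅ Z.
rank ∂_1 = 2, rank ∂_2 = 0 ⇒ b_1 = 3 − 2 − 0 = 1. So H_1 ≅ Z.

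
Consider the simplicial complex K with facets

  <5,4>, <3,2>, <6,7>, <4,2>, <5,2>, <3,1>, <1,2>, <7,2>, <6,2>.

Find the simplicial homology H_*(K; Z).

Take the total order 1 < 2 < 3 < 4 < 5 < 6 < 7 on the vertex set. Then K (dimension 1) consists of the simplices:

  0-simplices (7): [1], [2], [3], [4], [5], [6], [7]
  1-simplices (9): [1,2], [1,3], [2,3], [2,4], [2,5], [2,6], [2,7], [4,5], [6,7]

giving chain groups C_0 ≅ Z^7, C_1 ≅ Z^9.

The boundary map ∂_1: C_1 → C_0 maps an edge to its endpoints' difference, ∂[p,q] = q − p.
As a 7×9 matrix over Z this has rank 6, with invariant factors (1,1,1,1,1,1).

Reading off H_k = ker ∂_k / im ∂_{k+1}:

  H_0: rank C_0 − rank ∂_1 = 7 − 6 = 1, and the invariant factors of ∂_1 are all 1, so H_0 ≅ Z.
  H_1: rank ker ∂_1 − rank ∂_2 = (9 − 6) − 0 = 3, and there is no ∂_2, so H_1 ≅ Z^3.

H_0 = Z,  H_1 = Z^3.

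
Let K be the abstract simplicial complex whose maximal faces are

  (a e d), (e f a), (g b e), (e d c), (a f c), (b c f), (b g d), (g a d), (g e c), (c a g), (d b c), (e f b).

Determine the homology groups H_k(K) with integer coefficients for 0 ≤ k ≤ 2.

Take the total order a < b < c < d < e < f < g on the vertex set. Then K (dimension 2) consists of the simplices:

  0-simplices (7): a, b, c, d, e, f, g
  1-simplices (18): ac, ad, ae, af, ag, bc, bd, be, bf, bg, cd, ce, cf, cg, de, dg, ef, eg
  2-simplices (12): acf, acg, ade, adg, aef, bcd, bcf, bdg, bef, beg, cde, ceg

so the chain groups are C_0 ≅ Z^7, C_1 ≅ Z^18, C_2 ≅ Z^12.

Boundary ∂_1: C_1 → C_0 maps an edge to its endpoints' difference, ∂[p,q] = q − p.
This gives a 7×18 integer matrix of rank 6; reducing to Smith normal form yields diagonal entries (1,1,1,1,1,1).

Boundary ∂_2: C_2 → C_1 acts by ∂[p,q,r] = [q,r] − [p,r] + [p,q]. For instance
  ∂beg = eg − bg + be,
  ∂acf = cf − af + ac.
This gives a 18×12 integer matrix of rank 12; reducing to Smith normal form yields diagonal entries (1,1,1,1,1,1,1,1,1,1,1,2).

Now H_k = ker ∂_k / im ∂_{k+1}, so:

  H_0: rank C_0 − rank ∂_1 = 7 − 6 = 1, and the invariant factors of ∂_1 are all 1, so H_0 = Z.
  H_1: rank ker ∂_1 − rank ∂_2 = (18 − 6) − 12 = 0, and ∂_2 has invariant factor 2 > 1, so H_1 = Z/2Z.
  H_2: rank ker ∂_2 − rank ∂_3 = (12 − 12) − 0 = 0, and there is no ∂_3, so H_2 = 0.

As a check, the Euler characteristic is 7 − 18 + 12 = 1, which agrees with 1 − 0 + 0 = 1.

H_0 ≅ Z,  H_1 ≅ Z/2Z,  H_2 = 0.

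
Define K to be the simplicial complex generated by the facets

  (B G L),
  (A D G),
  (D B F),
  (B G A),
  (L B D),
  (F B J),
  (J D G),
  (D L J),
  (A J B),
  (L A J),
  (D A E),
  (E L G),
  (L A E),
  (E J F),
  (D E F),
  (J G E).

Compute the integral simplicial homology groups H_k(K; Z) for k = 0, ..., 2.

H_0 ≅ Z,  H_1 ≅ Z^2,  H_2 ≅ Z.

We work with the vertex ordering A < B < D < E < F < G < J < L. The simplices of K, each written with vertices in increasing order, are:

  0-simplices (8): A, B, D, E, F, G, J, L
  1-simplices (24): AB, AD, AE, AG, AJ, AL, BD, BF, BG, BJ, BL, DE, DF, DG, DJ, DL, EF, EG, EJ, EL, FJ, GJ, GL, JL
  2-simplices (16): ABG, ABJ, ADE, ADG, AEL, AJL, BDF, BDL, BFJ, BGL, DEF, DGJ, DJL, EFJ, EGJ, EGL

so the chain groups are C_0 ≅ Z^8, C_1 ≅ Z^24, C_2 ≅ Z^16.

Boundary ∂_1: C_1 → C_0 maps an edge to its endpoints' difference, ∂[p,q] = q − p. For instance
  ∂AE = E − A.
This gives a 8×24 integer matrix of rank 7; reducing to Smith normal form yields diagonal entries (1,1,1,1,1,1,1).

Boundary ∂_2: C_2 → C_1 maps a triangle to the signed sum of its edges. For instance
  ∂BDF = DF − BF + BD,
  ∂DGJ = GJ − DJ + DG.
The resulting 24×16 matrix has rank 15, and its Smith normal form has invariant factors (1,1,1,1,1,1,1,1,1,1,1,1,1,1,1).

From H_k ≅ ker(∂_k) / im(∂_{k+1}) we obtain:

  H_0: rank C_0 − rank ∂_1 = 8 − 7 = 1, and the invariant factors of ∂_1 are all 1, so H_0 = Z.
  H_1: rank ker ∂_1 − rank ∂_2 = (24 − 7) − 15 = 2, and the invariant factors of ∂_2 are all 1, so H_1 = Z^2.
  H_2: rank ker ∂_2 − rank ∂_3 = (16 − 15) − 0 = 1, and there is no ∂_3, so H_2 = Z.

(K is a triangulation of the torus T^2.)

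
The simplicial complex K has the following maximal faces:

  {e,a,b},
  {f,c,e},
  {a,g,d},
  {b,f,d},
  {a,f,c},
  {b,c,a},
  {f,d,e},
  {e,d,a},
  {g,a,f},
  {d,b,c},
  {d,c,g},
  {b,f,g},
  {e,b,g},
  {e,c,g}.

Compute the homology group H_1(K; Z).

H_1 ≅ Z^2.

We work with the vertex ordering a < b < c < d < e < f < g. The simplices of K, each written with vertices in increasing order, are:

  0-simplices (7): a, b, c, d, e, f, g
  1-simplices (21): ab, ac, ad, ae, af, ag, bc, bd, be, bf, bg, cd, ce, cf, cg, de, df, dg, ef, eg, fg
  2-simplices (14): abc, abe, acf, ade, adg, afg, bcd, bdf, beg, bfg, cdg, cef, ceg, def

so the chain groups are C_0 ≅ Z^7, C_1 ≅ Z^21, C_2 ≅ Z^14.

∂_1: C_1 → C_0 sends each edge [p,q] (with p < q) to q − p.
The 7×21 boundary matrix has rank 6 and Smith normal form diag(1,1,1,1,1,1).

∂_2: C_2 → C_1 maps a triangle to the signed sum of its edges. For instance
  ∂abc = bc − ac + ab,
  ∂bcd = cd − bd + bc.
The 21×14 boundary matrix has rank 13 and Smith normal form diag(1,1,1,1,1,1,1,1,1,1,1,1,1).

Reading off H_k = ker ∂_k / im ∂_{k+1}:

  H_1: rank ker ∂_1 − rank ∂_2 = (21 − 6) − 13 = 2, and the invariant factors of ∂_2 are all 1, so H_1 ≅ Z^2.

(K is a triangulation of the torus T^2.)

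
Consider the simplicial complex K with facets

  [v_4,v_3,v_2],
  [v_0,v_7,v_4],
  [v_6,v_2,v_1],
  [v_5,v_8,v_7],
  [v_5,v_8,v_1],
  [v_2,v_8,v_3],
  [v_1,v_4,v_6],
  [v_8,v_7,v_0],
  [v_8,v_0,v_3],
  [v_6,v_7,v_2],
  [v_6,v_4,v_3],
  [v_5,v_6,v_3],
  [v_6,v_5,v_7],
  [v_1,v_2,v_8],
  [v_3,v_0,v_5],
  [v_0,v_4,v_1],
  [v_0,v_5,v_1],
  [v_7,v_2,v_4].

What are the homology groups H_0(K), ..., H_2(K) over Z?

H_0 ≅ Z,  H_1 ≅ Z ⊕ Z/2,  H_2 = 0.

Order the vertices as v_0 < v_1 < v_2 < v_3 < v_4 < v_5 < v_6 < v_7 < v_8. Listing each simplex with vertices in this order, K has dimension 2 with simplices:

  0-simplices (9): [v_0], [v_1], [v_2], [v_3], [v_4], [v_5], [v_6], [v_7], [v_8]
  1-simplices (27): (27 of them)
  2-simplices (18): (18 of them)

giving chain groups C_0 ≅ Z^9, C_1 ≅ Z^27, C_2 ≅ Z^18.

The boundary map ∂_1: C_1 → C_0 maps an edge to its endpoints' difference, ∂[p,q] = q − p.
The 9×27 boundary matrix has rank 8 and Smith normal form diag(1,1,1,1,1,1,1,1).

Boundary ∂_2: C_2 → C_1 maps a triangle to the signed sum of its edges. For instance
  ∂[v_0,v_7,v_8] = [v_7,v_8] − [v_0,v_8] + [v_0,v_7],
  ∂[v_1,v_2,v_8] = [v_2,v_8] − [v_1,v_8] + [v_1,v_2].
The 27×18 boundary matrix has rank 18 and Smith normal form diag(1,1,1,1,1,1,1,1,1,1,1,1,1,1,1,1,1,2).

Reading off H_k = ker ∂_k / im ∂_{k+1}:

  H_0: rank C_0 − rank ∂_1 = 9 − 8 = 1, and the invariant factors of ∂_1 are all 1, so H_0 ≅ Z.
  H_1: rank ker ∂_1 − rank ∂_2 = (27 − 8) − 18 = 1, and ∂_2 has invariant factor 2 > 1, so H_1 ≅ Z ⊕ Z/2.
  H_2: rank ker ∂_2 − rank ∂_3 = (18 − 18) − 0 = 0, and there is no ∂_3, so H_2 ≅ 0.

(K is a triangulation of the Klein bottle.)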